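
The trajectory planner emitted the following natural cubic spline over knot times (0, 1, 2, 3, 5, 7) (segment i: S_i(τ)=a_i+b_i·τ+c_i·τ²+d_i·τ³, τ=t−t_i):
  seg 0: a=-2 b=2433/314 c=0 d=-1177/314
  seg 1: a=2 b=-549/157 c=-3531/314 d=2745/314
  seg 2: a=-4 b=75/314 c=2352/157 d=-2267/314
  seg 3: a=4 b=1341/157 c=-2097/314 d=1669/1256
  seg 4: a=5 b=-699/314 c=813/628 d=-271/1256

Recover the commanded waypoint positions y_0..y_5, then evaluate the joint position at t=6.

y_0 = S_0(0) = a_0 = -2
y_1 = S_1(0) = a_1 = 2
y_2 = S_2(0) = a_2 = -4
y_3 = S_3(0) = a_3 = 4
y_4 = S_4(0) = a_4 = 5
y_5 = S_4(2) = 4
t_q=6 is in segment 4 (τ=1); S_4(τ)=4839/1256

y_0=-2 y_1=2 y_2=-4 y_3=4 y_4=5 y_5=4
S(6) = 4839/1256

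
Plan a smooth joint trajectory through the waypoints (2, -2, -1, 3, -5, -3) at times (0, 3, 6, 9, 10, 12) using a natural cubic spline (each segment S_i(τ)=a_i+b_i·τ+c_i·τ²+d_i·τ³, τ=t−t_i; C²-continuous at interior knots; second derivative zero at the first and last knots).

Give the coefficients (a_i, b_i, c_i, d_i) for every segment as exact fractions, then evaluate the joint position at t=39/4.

Δ: Δ0=-4/3, Δ1=1/3, Δ2=4/3, Δ3=-8, Δ4=1
row 1: diag=12, rhs=10; c'=1/4, d'=5/6
row 2: denom=12−3·1/4=45/4; d'=(6−3·5/6)/(45/4)=14/45
row 3: denom=8−3·4/15=36/5; d'=(-56−3·14/45)/(36/5)=-427/54
row 4: denom=6−1·5/36=211/36; d'=(54−1·-427/54)/(211/36)=6686/633
back: M4=6686/633
back: M3=-427/54−5/36·6686/633=-1978/211
back: M2=14/45−4/15·-1978/211=5338/1899
back: M1=5/6−1/4·5338/1899=248/1899
M: M0=0, M1=248/1899, M2=5338/1899, M3=-1978/211, M4=6686/633, M5=0
seg 0: a=2, c=M0/2=0, d=(M1−M0)/(6·3)=124/17091, b=Δ0−h0·(2M0+M1)/6=-2656/1899
seg 1: a=-2, c=M1/2=124/1899, d=(M2−M1)/(6·3)=2545/17091, b=Δ1−h1·(2M1+M2)/6=-2284/1899
seg 2: a=-1, c=M2/2=2669/1899, d=(M3−M2)/(6·3)=-11570/17091, b=Δ2−h2·(2M2+M3)/6=6095/1899
seg 3: a=3, c=M3/2=-989/211, d=(M4−M3)/(6·1)=6310/1899, b=Δ3−h3·(2M3+M4)/6=-12601/1899
seg 4: a=-5, c=M4/2=3343/633, d=(M5−M4)/(6·2)=-3343/3798, b=Δ4−h4·(2M4+M5)/6=-11473/1899
t_q=39/4 → seg 3, τ=3/4; S=3+-12601/1899·τ+-989/211·τ²+6310/1899·τ³=-65051/20256

  seg 0: a=2 b=-2656/1899 c=0 d=124/17091
  seg 1: a=-2 b=-2284/1899 c=124/1899 d=2545/17091
  seg 2: a=-1 b=6095/1899 c=2669/1899 d=-11570/17091
  seg 3: a=3 b=-12601/1899 c=-989/211 d=6310/1899
  seg 4: a=-5 b=-11473/1899 c=3343/633 d=-3343/3798
S(39/4) = -65051/20256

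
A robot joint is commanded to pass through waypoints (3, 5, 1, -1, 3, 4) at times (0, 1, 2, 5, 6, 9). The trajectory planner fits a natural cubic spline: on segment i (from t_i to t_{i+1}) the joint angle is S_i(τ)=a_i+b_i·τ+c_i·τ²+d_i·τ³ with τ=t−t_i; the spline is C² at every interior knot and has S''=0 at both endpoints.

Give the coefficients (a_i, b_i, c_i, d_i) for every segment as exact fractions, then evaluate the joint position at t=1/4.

Δ: Δ0=2, Δ1=-4, Δ2=-2/3, Δ3=4, Δ4=1/3
row 1: diag=4, rhs=-36; c'=1/4, d'=-9
row 2: denom=8−1·1/4=31/4; d'=(20−1·-9)/(31/4)=116/31
row 3: denom=8−3·12/31=212/31; d'=(28−3·116/31)/(212/31)=130/53
row 4: denom=8−1·31/212=1665/212; d'=(-22−1·130/53)/(1665/212)=-576/185
back: M4=-576/185
back: M3=130/53−31/212·-576/185=538/185
back: M2=116/31−12/31·538/185=484/185
back: M1=-9−1/4·484/185=-1786/185
M: M0=0, M1=-1786/185, M2=484/185, M3=538/185, M4=-576/185, M5=0
seg 0: a=3, c=M0/2=0, d=(M1−M0)/(6·1)=-893/555, b=Δ0−h0·(2M0+M1)/6=2003/555
seg 1: a=5, c=M1/2=-893/185, d=(M2−M1)/(6·1)=227/111, b=Δ1−h1·(2M1+M2)/6=-676/555
seg 2: a=1, c=M2/2=242/185, d=(M3−M2)/(6·3)=3/185, b=Δ2−h2·(2M2+M3)/6=-2629/555
seg 3: a=-1, c=M3/2=269/185, d=(M4−M3)/(6·1)=-557/555, b=Δ3−h3·(2M3+M4)/6=394/111
seg 4: a=3, c=M4/2=-288/185, d=(M5−M4)/(6·3)=32/185, b=Δ4−h4·(2M4+M5)/6=1913/555
t_q=1/4 → seg 0, τ=1/4; S=3+2003/555·τ+0·τ²+-893/555·τ³=9181/2368

  seg 0: a=3 b=2003/555 c=0 d=-893/555
  seg 1: a=5 b=-676/555 c=-893/185 d=227/111
  seg 2: a=1 b=-2629/555 c=242/185 d=3/185
  seg 3: a=-1 b=394/111 c=269/185 d=-557/555
  seg 4: a=3 b=1913/555 c=-288/185 d=32/185
S(1/4) = 9181/2368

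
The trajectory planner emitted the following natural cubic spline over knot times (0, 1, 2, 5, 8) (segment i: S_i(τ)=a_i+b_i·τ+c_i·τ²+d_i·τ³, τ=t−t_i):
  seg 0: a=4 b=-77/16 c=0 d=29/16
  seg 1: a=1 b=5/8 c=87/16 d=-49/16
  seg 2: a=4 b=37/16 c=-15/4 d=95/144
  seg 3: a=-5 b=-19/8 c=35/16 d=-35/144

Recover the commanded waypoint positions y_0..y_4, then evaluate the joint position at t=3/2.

y_0 = S_0(0) = a_0 = 4
y_1 = S_1(0) = a_1 = 1
y_2 = S_2(0) = a_2 = 4
y_3 = S_3(0) = a_3 = -5
y_4 = S_3(3) = 1
t_q=3/2 is in segment 1 (τ=1/2); S_1(τ)=293/128

y_0=4 y_1=1 y_2=4 y_3=-5 y_4=1
S(3/2) = 293/128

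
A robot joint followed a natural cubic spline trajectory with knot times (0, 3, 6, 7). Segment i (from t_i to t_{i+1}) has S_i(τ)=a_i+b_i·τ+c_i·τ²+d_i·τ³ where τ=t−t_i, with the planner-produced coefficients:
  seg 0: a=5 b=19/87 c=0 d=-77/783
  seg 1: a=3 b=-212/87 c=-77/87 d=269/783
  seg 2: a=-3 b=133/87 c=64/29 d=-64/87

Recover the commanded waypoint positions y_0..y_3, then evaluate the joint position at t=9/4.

y_0 = S_0(0) = a_0 = 5
y_1 = S_1(0) = a_1 = 3
y_2 = S_2(0) = a_2 = -3
y_3 = S_2(1) = 0
t_q=9/4 is in segment 0 (τ=9/4); S_0(τ)=8113/1856

y_0=5 y_1=3 y_2=-3 y_3=0
S(9/4) = 8113/1856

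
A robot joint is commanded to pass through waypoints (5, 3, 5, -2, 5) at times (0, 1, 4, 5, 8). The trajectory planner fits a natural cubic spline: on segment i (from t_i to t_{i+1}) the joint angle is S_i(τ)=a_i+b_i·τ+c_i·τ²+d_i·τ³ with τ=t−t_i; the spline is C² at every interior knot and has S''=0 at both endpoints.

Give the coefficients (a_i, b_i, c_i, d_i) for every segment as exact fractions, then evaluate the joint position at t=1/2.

Δ: Δ0=-2, Δ1=2/3, Δ2=-7, Δ3=7/3
row 1: diag=8, rhs=16; c'=3/8, d'=2
row 2: denom=8−3·3/8=55/8; d'=(-46−3·2)/(55/8)=-416/55
row 3: denom=8−1·8/55=432/55; d'=(56−1·-416/55)/(432/55)=437/54
back: M3=437/54
back: M2=-416/55−8/55·437/54=-236/27
back: M1=2−3/8·-236/27=95/18
M: M0=0, M1=95/18, M2=-236/27, M3=437/54, M4=0
seg 0: a=5, c=M0/2=0, d=(M1−M0)/(6·1)=95/108, b=Δ0−h0·(2M0+M1)/6=-311/108
seg 1: a=3, c=M1/2=95/36, d=(M2−M1)/(6·3)=-757/972, b=Δ1−h1·(2M1+M2)/6=-13/54
seg 2: a=5, c=M2/2=-118/27, d=(M3−M2)/(6·1)=101/36, b=Δ2−h2·(2M2+M3)/6=-587/108
seg 3: a=-2, c=M3/2=437/108, d=(M4−M3)/(6·3)=-437/972, b=Δ3−h3·(2M3+M4)/6=-311/54
t_q=1/2 → seg 0, τ=1/2; S=5+-311/108·τ+0·τ²+95/108·τ³=1057/288

  seg 0: a=5 b=-311/108 c=0 d=95/108
  seg 1: a=3 b=-13/54 c=95/36 d=-757/972
  seg 2: a=5 b=-587/108 c=-118/27 d=101/36
  seg 3: a=-2 b=-311/54 c=437/108 d=-437/972
S(1/2) = 1057/288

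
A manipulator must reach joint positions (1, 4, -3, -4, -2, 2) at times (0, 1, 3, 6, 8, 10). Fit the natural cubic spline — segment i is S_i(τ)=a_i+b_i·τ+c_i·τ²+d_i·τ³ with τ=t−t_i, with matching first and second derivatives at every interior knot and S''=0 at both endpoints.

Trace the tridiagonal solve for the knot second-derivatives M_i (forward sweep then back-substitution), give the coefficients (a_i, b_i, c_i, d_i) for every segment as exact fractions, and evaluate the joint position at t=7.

  seg 0: a=1 b=3070/717 c=0 d=-919/717
  seg 1: a=4 b=313/717 c=-919/239 d=5383/5736
  seg 2: a=-3 b=-5281/1434 c=1707/956 d=-1919/8604
  seg 3: a=-4 b=2893/2868 c=-53/239 d=1247/11472
  seg 4: a=-2 b=2045/1434 c=823/1912 d=-823/11472
S(7) = -11871/3824

Δ: Δ0=3, Δ1=-7/2, Δ2=-1/3, Δ3=1, Δ4=2
row 1: diag=6, rhs=-39; c'=1/3, d'=-13/2
row 2: denom=10−2·1/3=28/3; d'=(19−2·-13/2)/(28/3)=24/7
row 3: denom=10−3·9/28=253/28; d'=(8−3·24/7)/(253/28)=-64/253
row 4: denom=8−2·56/253=1912/253; d'=(6−2·-64/253)/(1912/253)=823/956
back: M4=823/956
back: M3=-64/253−56/253·823/956=-106/239
back: M2=24/7−9/28·-106/239=1707/478
back: M1=-13/2−1/3·1707/478=-1838/239
M: M0=0, M1=-1838/239, M2=1707/478, M3=-106/239, M4=823/956, M5=0
seg 0: a=1, c=M0/2=0, d=(M1−M0)/(6·1)=-919/717, b=Δ0−h0·(2M0+M1)/6=3070/717
seg 1: a=4, c=M1/2=-919/239, d=(M2−M1)/(6·2)=5383/5736, b=Δ1−h1·(2M1+M2)/6=313/717
seg 2: a=-3, c=M2/2=1707/956, d=(M3−M2)/(6·3)=-1919/8604, b=Δ2−h2·(2M2+M3)/6=-5281/1434
seg 3: a=-4, c=M3/2=-53/239, d=(M4−M3)/(6·2)=1247/11472, b=Δ3−h3·(2M3+M4)/6=2893/2868
seg 4: a=-2, c=M4/2=823/1912, d=(M5−M4)/(6·2)=-823/11472, b=Δ4−h4·(2M4+M5)/6=2045/1434
t_q=7 → seg 3, τ=1; S=-4+2893/2868·τ+-53/239·τ²+1247/11472·τ³=-11871/3824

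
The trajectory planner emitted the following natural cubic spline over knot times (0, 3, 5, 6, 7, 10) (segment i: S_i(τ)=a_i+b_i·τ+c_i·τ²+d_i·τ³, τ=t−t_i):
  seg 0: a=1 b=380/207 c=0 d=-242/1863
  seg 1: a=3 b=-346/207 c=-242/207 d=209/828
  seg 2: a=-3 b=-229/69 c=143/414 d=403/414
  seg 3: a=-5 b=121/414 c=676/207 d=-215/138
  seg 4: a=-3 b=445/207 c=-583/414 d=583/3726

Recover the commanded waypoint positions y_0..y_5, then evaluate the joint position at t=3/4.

y_0 = S_0(0) = a_0 = 1
y_1 = S_1(0) = a_1 = 3
y_2 = S_2(0) = a_2 = -3
y_3 = S_3(0) = a_3 = -5
y_4 = S_4(0) = a_4 = -3
y_5 = S_4(3) = -5
t_q=3/4 is in segment 0 (τ=3/4); S_0(τ)=1709/736

y_0=1 y_1=3 y_2=-3 y_3=-5 y_4=-3 y_5=-5
S(3/4) = 1709/736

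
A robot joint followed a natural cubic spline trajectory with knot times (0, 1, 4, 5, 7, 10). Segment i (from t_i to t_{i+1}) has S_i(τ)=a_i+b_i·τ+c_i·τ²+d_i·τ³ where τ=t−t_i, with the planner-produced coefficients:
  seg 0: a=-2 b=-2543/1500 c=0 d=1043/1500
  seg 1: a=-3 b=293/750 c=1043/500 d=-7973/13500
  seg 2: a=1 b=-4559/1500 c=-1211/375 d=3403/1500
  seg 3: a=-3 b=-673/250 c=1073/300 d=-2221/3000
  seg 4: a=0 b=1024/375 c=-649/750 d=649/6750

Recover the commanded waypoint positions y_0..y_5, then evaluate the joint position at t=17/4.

y_0 = S_0(0) = a_0 = -2
y_1 = S_1(0) = a_1 = -3
y_2 = S_2(0) = a_2 = 1
y_3 = S_3(0) = a_3 = -3
y_4 = S_4(0) = a_4 = 0
y_5 = S_4(3) = 3
t_q=17/4 is in segment 2 (τ=1/4); S_2(τ)=2361/32000

y_0=-2 y_1=-3 y_2=1 y_3=-3 y_4=0 y_5=3
S(17/4) = 2361/32000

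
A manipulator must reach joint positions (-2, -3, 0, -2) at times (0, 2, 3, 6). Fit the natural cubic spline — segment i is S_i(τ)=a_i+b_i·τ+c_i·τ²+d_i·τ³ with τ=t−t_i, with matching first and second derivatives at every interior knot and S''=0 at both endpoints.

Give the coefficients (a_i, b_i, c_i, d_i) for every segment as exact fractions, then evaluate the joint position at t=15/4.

Δ: Δ0=-1/2, Δ1=3, Δ2=-2/3
row 1: diag=6, rhs=21; c'=1/6, d'=7/2
row 2: denom=8−1·1/6=47/6; d'=(-22−1·7/2)/(47/6)=-153/47
back: M2=-153/47
back: M1=7/2−1/6·-153/47=190/47
M: M0=0, M1=190/47, M2=-153/47, M3=0
seg 0: a=-2, c=M0/2=0, d=(M1−M0)/(6·2)=95/282, b=Δ0−h0·(2M0+M1)/6=-521/282
seg 1: a=-3, c=M1/2=95/47, d=(M2−M1)/(6·1)=-343/282, b=Δ1−h1·(2M1+M2)/6=619/282
seg 2: a=0, c=M2/2=-153/94, d=(M3−M2)/(6·3)=17/94, b=Δ2−h2·(2M2+M3)/6=365/141
t_q=15/4 → seg 2, τ=3/4; S=0+365/141·τ+-153/94·τ²+17/94·τ³=6631/6016

  seg 0: a=-2 b=-521/282 c=0 d=95/282
  seg 1: a=-3 b=619/282 c=95/47 d=-343/282
  seg 2: a=0 b=365/141 c=-153/94 d=17/94
S(15/4) = 6631/6016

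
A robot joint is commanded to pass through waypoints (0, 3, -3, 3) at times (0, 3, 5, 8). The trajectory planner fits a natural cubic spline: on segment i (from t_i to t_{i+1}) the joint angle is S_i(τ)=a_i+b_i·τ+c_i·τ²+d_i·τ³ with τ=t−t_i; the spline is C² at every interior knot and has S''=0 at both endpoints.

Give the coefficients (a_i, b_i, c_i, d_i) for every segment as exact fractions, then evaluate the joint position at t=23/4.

  seg 0: a=0 b=41/16 c=0 d=-25/144
  seg 1: a=3 b=-17/8 c=-25/16 d=9/16
  seg 2: a=-3 b=-13/8 c=29/16 d=-29/144
S(23/4) = -3363/1024

Δ: Δ0=1, Δ1=-3, Δ2=2
row 1: diag=10, rhs=-24; c'=1/5, d'=-12/5
row 2: denom=10−2·1/5=48/5; d'=(30−2·-12/5)/(48/5)=29/8
back: M2=29/8
back: M1=-12/5−1/5·29/8=-25/8
M: M0=0, M1=-25/8, M2=29/8, M3=0
seg 0: a=0, c=M0/2=0, d=(M1−M0)/(6·3)=-25/144, b=Δ0−h0·(2M0+M1)/6=41/16
seg 1: a=3, c=M1/2=-25/16, d=(M2−M1)/(6·2)=9/16, b=Δ1−h1·(2M1+M2)/6=-17/8
seg 2: a=-3, c=M2/2=29/16, d=(M3−M2)/(6·3)=-29/144, b=Δ2−h2·(2M2+M3)/6=-13/8
t_q=23/4 → seg 2, τ=3/4; S=-3+-13/8·τ+29/16·τ²+-29/144·τ³=-3363/1024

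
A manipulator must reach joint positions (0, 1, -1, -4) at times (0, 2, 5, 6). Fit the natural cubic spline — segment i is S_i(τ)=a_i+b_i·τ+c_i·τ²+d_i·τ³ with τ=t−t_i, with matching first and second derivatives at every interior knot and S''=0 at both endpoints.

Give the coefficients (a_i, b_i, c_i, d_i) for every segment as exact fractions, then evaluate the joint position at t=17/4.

  seg 0: a=0 b=241/426 c=0 d=-7/426
  seg 1: a=1 b=157/426 c=-7/71 d=-35/426
  seg 2: a=-1 b=-520/213 c=-119/142 d=119/426
S(17/4) = 3583/9088

Δ: Δ0=1/2, Δ1=-2/3, Δ2=-3
row 1: diag=10, rhs=-7; c'=3/10, d'=-7/10
row 2: denom=8−3·3/10=71/10; d'=(-14−3·-7/10)/(71/10)=-119/71
back: M2=-119/71
back: M1=-7/10−3/10·-119/71=-14/71
M: M0=0, M1=-14/71, M2=-119/71, M3=0
seg 0: a=0, c=M0/2=0, d=(M1−M0)/(6·2)=-7/426, b=Δ0−h0·(2M0+M1)/6=241/426
seg 1: a=1, c=M1/2=-7/71, d=(M2−M1)/(6·3)=-35/426, b=Δ1−h1·(2M1+M2)/6=157/426
seg 2: a=-1, c=M2/2=-119/142, d=(M3−M2)/(6·1)=119/426, b=Δ2−h2·(2M2+M3)/6=-520/213
t_q=17/4 → seg 1, τ=9/4; S=1+157/426·τ+-7/71·τ²+-35/426·τ³=3583/9088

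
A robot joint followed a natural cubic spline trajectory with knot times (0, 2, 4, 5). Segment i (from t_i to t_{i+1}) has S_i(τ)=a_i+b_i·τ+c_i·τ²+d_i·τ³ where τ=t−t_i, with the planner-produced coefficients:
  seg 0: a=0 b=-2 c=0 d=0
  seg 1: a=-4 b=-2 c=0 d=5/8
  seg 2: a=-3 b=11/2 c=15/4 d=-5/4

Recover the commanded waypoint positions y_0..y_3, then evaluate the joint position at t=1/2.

y_0=0 y_1=-4 y_2=-3 y_3=5
S(1/2) = -1

y_0 = S_0(0) = a_0 = 0
y_1 = S_1(0) = a_1 = -4
y_2 = S_2(0) = a_2 = -3
y_3 = S_2(1) = 5
t_q=1/2 is in segment 0 (τ=1/2); S_0(τ)=-1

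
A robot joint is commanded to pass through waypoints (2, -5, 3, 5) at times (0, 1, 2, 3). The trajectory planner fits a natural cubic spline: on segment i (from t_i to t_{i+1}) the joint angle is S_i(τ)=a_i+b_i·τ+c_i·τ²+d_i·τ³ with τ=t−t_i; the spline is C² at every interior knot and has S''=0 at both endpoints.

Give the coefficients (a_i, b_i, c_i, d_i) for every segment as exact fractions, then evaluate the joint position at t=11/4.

Δ: Δ0=-7, Δ1=8, Δ2=2
row 1: diag=4, rhs=90; c'=1/4, d'=45/2
row 2: denom=4−1·1/4=15/4; d'=(-36−1·45/2)/(15/4)=-78/5
back: M2=-78/5
back: M1=45/2−1/4·-78/5=132/5
M: M0=0, M1=132/5, M2=-78/5, M3=0
seg 0: a=2, c=M0/2=0, d=(M1−M0)/(6·1)=22/5, b=Δ0−h0·(2M0+M1)/6=-57/5
seg 1: a=-5, c=M1/2=66/5, d=(M2−M1)/(6·1)=-7, b=Δ1−h1·(2M1+M2)/6=9/5
seg 2: a=3, c=M2/2=-39/5, d=(M3−M2)/(6·1)=13/5, b=Δ2−h2·(2M2+M3)/6=36/5
t_q=11/4 → seg 2, τ=3/4; S=3+36/5·τ+-39/5·τ²+13/5·τ³=327/64

  seg 0: a=2 b=-57/5 c=0 d=22/5
  seg 1: a=-5 b=9/5 c=66/5 d=-7
  seg 2: a=3 b=36/5 c=-39/5 d=13/5
S(11/4) = 327/64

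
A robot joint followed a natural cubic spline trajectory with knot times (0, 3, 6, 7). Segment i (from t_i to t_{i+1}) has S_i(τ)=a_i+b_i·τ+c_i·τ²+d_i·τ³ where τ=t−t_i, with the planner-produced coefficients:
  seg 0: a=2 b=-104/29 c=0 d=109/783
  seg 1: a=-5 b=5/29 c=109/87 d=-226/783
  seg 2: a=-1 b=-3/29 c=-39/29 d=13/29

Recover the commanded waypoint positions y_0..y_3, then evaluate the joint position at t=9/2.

y_0=2 y_1=-5 y_2=-1 y_3=-2
S(9/2) = -84/29

y_0 = S_0(0) = a_0 = 2
y_1 = S_1(0) = a_1 = -5
y_2 = S_2(0) = a_2 = -1
y_3 = S_2(1) = -2
t_q=9/2 is in segment 1 (τ=3/2); S_1(τ)=-84/29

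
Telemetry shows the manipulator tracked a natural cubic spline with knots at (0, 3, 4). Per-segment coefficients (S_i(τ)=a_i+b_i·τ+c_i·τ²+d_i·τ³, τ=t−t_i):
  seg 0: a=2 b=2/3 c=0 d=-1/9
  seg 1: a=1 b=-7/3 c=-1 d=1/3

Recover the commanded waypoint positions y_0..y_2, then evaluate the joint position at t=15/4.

y_0=2 y_1=1 y_2=-2
S(15/4) = -75/64

y_0 = S_0(0) = a_0 = 2
y_1 = S_1(0) = a_1 = 1
y_2 = S_1(1) = -2
t_q=15/4 is in segment 1 (τ=3/4); S_1(τ)=-75/64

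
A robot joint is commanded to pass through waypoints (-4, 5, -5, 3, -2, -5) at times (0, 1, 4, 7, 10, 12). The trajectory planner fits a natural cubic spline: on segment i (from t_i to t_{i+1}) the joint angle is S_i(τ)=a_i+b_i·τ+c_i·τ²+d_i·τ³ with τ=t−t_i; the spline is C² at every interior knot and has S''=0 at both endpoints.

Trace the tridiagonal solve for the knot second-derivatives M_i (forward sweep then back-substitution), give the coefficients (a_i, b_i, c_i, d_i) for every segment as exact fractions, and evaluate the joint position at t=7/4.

  seg 0: a=-4 b=65429/5958 c=0 d=-11807/5958
  seg 1: a=5 b=15004/2979 c=-11807/1986 d=56395/53622
  seg 2: a=-5 b=-13333/5958 c=10487/2979 d=-33701/53622
  seg 3: a=3 b=5704/2979 c=-12727/5958 d=16843/53622
  seg 4: a=-2 b=-14425/5958 c=686/993 d=-343/2979
S(7/4) = 248997/42368

Δ: Δ0=9, Δ1=-10/3, Δ2=8/3, Δ3=-5/3, Δ4=-3/2
row 1: diag=8, rhs=-74; c'=3/8, d'=-37/4
row 2: denom=12−3·3/8=87/8; d'=(36−3·-37/4)/(87/8)=170/29
row 3: denom=12−3·8/29=324/29; d'=(-26−3·170/29)/(324/29)=-316/81
row 4: denom=10−3·29/108=331/36; d'=(1−3·-316/81)/(331/36)=1372/993
back: M4=1372/993
back: M3=-316/81−29/108·1372/993=-12727/2979
back: M2=170/29−8/29·-12727/2979=20974/2979
back: M1=-37/4−3/8·20974/2979=-11807/993
M: M0=0, M1=-11807/993, M2=20974/2979, M3=-12727/2979, M4=1372/993, M5=0
seg 0: a=-4, c=M0/2=0, d=(M1−M0)/(6·1)=-11807/5958, b=Δ0−h0·(2M0+M1)/6=65429/5958
seg 1: a=5, c=M1/2=-11807/1986, d=(M2−M1)/(6·3)=56395/53622, b=Δ1−h1·(2M1+M2)/6=15004/2979
seg 2: a=-5, c=M2/2=10487/2979, d=(M3−M2)/(6·3)=-33701/53622, b=Δ2−h2·(2M2+M3)/6=-13333/5958
seg 3: a=3, c=M3/2=-12727/5958, d=(M4−M3)/(6·3)=16843/53622, b=Δ3−h3·(2M3+M4)/6=5704/2979
seg 4: a=-2, c=M4/2=686/993, d=(M5−M4)/(6·2)=-343/2979, b=Δ4−h4·(2M4+M5)/6=-14425/5958
t_q=7/4 → seg 1, τ=3/4; S=5+15004/2979·τ+-11807/1986·τ²+56395/53622·τ³=248997/42368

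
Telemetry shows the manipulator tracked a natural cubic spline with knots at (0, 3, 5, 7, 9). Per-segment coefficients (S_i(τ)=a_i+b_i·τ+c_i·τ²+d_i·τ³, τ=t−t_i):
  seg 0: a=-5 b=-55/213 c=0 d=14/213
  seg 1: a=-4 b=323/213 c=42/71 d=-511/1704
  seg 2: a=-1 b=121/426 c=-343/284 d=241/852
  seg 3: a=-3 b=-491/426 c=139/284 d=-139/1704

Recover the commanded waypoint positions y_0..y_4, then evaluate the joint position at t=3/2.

y_0 = S_0(0) = a_0 = -5
y_1 = S_1(0) = a_1 = -4
y_2 = S_2(0) = a_2 = -1
y_3 = S_3(0) = a_3 = -3
y_4 = S_3(2) = -4
t_q=3/2 is in segment 0 (τ=3/2); S_0(τ)=-1467/284

y_0=-5 y_1=-4 y_2=-1 y_3=-3 y_4=-4
S(3/2) = -1467/284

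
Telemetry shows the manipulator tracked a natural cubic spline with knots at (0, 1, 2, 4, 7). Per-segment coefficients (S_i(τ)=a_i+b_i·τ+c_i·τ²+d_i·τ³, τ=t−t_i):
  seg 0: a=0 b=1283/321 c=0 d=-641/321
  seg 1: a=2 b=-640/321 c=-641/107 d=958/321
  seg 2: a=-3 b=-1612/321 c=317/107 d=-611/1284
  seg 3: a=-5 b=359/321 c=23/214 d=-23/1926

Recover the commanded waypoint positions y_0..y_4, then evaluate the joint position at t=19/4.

y_0=0 y_1=2 y_2=-3 y_3=-5 y_4=-1
S(19/4) = -56233/13696

y_0 = S_0(0) = a_0 = 0
y_1 = S_1(0) = a_1 = 2
y_2 = S_2(0) = a_2 = -3
y_3 = S_3(0) = a_3 = -5
y_4 = S_3(3) = -1
t_q=19/4 is in segment 3 (τ=3/4); S_3(τ)=-56233/13696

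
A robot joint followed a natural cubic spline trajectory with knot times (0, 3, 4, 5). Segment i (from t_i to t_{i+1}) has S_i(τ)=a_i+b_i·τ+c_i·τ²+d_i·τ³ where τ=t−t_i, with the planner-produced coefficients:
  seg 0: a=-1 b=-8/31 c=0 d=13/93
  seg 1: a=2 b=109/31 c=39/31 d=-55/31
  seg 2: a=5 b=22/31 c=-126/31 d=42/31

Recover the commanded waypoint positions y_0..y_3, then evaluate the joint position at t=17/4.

y_0=-1 y_1=2 y_2=5 y_3=3
S(17/4) = 4905/992

y_0 = S_0(0) = a_0 = -1
y_1 = S_1(0) = a_1 = 2
y_2 = S_2(0) = a_2 = 5
y_3 = S_2(1) = 3
t_q=17/4 is in segment 2 (τ=1/4); S_2(τ)=4905/992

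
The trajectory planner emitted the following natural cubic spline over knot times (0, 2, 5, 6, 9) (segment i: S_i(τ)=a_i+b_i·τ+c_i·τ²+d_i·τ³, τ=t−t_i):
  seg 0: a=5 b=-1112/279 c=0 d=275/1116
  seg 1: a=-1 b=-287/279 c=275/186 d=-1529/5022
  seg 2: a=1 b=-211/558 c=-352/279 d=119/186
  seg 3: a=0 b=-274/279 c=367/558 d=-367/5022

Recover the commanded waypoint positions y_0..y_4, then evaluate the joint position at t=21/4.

y_0 = S_0(0) = a_0 = 5
y_1 = S_1(0) = a_1 = -1
y_2 = S_2(0) = a_2 = 1
y_3 = S_3(0) = a_3 = 0
y_4 = S_3(3) = 1
t_q=21/4 is in segment 2 (τ=1/4); S_2(τ)=9959/11904

y_0=5 y_1=-1 y_2=1 y_3=0 y_4=1
S(21/4) = 9959/11904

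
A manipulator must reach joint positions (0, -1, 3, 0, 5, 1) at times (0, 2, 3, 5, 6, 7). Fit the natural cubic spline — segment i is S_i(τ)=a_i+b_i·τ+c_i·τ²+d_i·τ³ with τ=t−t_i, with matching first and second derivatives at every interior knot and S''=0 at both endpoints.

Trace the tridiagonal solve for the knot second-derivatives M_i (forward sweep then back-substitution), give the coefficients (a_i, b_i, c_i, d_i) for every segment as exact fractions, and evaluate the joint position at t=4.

Δ: Δ0=-1/2, Δ1=4, Δ2=-3/2, Δ3=5, Δ4=-4
row 1: diag=6, rhs=27; c'=1/6, d'=9/2
row 2: denom=6−1·1/6=35/6; d'=(-33−1·9/2)/(35/6)=-45/7
row 3: denom=6−2·12/35=186/35; d'=(39−2·-45/7)/(186/35)=605/62
row 4: denom=4−1·35/186=709/186; d'=(-54−1·605/62)/(709/186)=-11859/709
back: M4=-11859/709
back: M3=605/62−35/186·-11859/709=9150/709
back: M2=-45/7−12/35·9150/709=-7695/709
back: M1=9/2−1/6·-7695/709=4473/709
M: M0=0, M1=4473/709, M2=-7695/709, M3=9150/709, M4=-11859/709, M5=0
seg 0: a=0, c=M0/2=0, d=(M1−M0)/(6·2)=1491/2836, b=Δ0−h0·(2M0+M1)/6=-3691/1418
seg 1: a=-1, c=M1/2=4473/1418, d=(M2−M1)/(6·1)=-2028/709, b=Δ1−h1·(2M1+M2)/6=5255/1418
seg 2: a=3, c=M2/2=-7695/1418, d=(M3−M2)/(6·2)=5615/2836, b=Δ2−h2·(2M2+M3)/6=2033/1418
seg 3: a=0, c=M3/2=4575/709, d=(M4−M3)/(6·1)=-7003/1418, b=Δ3−h3·(2M3+M4)/6=4943/1418
seg 4: a=5, c=M4/2=-11859/1418, d=(M5−M4)/(6·1)=3953/1418, b=Δ4−h4·(2M4+M5)/6=1117/709
t_q=4 → seg 2, τ=1; S=3+2033/1418·τ+-7695/1418·τ²+5615/2836·τ³=2799/2836

  seg 0: a=0 b=-3691/1418 c=0 d=1491/2836
  seg 1: a=-1 b=5255/1418 c=4473/1418 d=-2028/709
  seg 2: a=3 b=2033/1418 c=-7695/1418 d=5615/2836
  seg 3: a=0 b=4943/1418 c=4575/709 d=-7003/1418
  seg 4: a=5 b=1117/709 c=-11859/1418 d=3953/1418
S(4) = 2799/2836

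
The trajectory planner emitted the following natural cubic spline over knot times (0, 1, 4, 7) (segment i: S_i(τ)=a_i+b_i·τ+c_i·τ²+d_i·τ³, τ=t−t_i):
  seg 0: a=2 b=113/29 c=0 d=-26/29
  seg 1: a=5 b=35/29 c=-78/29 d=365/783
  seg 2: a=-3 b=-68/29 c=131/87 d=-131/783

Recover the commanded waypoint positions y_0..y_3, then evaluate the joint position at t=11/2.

y_0=2 y_1=5 y_2=-3 y_3=-1
S(11/2) = -857/232

y_0 = S_0(0) = a_0 = 2
y_1 = S_1(0) = a_1 = 5
y_2 = S_2(0) = a_2 = -3
y_3 = S_2(3) = -1
t_q=11/2 is in segment 2 (τ=3/2); S_2(τ)=-857/232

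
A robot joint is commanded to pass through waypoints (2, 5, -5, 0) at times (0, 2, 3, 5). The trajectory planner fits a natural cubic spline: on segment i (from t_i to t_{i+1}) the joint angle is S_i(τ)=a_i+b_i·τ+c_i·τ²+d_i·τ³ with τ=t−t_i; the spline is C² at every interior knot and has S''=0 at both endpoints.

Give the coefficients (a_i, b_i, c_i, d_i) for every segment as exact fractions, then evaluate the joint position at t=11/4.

Δ: Δ0=3/2, Δ1=-10, Δ2=5/2
row 1: diag=6, rhs=-69; c'=1/6, d'=-23/2
row 2: denom=6−1·1/6=35/6; d'=(75−1·-23/2)/(35/6)=519/35
back: M2=519/35
back: M1=-23/2−1/6·519/35=-489/35
M: M0=0, M1=-489/35, M2=519/35, M3=0
seg 0: a=2, c=M0/2=0, d=(M1−M0)/(6·2)=-163/140, b=Δ0−h0·(2M0+M1)/6=431/70
seg 1: a=5, c=M1/2=-489/70, d=(M2−M1)/(6·1)=24/5, b=Δ1−h1·(2M1+M2)/6=-547/70
seg 2: a=-5, c=M2/2=519/70, d=(M3−M2)/(6·2)=-173/140, b=Δ2−h2·(2M2+M3)/6=-517/70
t_q=11/4 → seg 1, τ=3/4; S=5+-547/70·τ+-489/70·τ²+24/5·τ³=-3097/1120

  seg 0: a=2 b=431/70 c=0 d=-163/140
  seg 1: a=5 b=-547/70 c=-489/70 d=24/5
  seg 2: a=-5 b=-517/70 c=519/70 d=-173/140
S(11/4) = -3097/1120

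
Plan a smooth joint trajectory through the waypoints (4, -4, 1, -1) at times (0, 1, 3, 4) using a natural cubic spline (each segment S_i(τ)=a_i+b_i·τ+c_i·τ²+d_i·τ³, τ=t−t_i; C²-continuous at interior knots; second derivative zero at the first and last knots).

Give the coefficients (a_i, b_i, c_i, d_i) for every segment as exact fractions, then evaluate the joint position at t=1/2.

  seg 0: a=4 b=-41/4 c=0 d=9/4
  seg 1: a=-4 b=-7/2 c=27/4 d=-15/8
  seg 2: a=1 b=1 c=-9/2 d=3/2
S(1/2) = -27/32

Δ: Δ0=-8, Δ1=5/2, Δ2=-2
row 1: diag=6, rhs=63; c'=1/3, d'=21/2
row 2: denom=6−2·1/3=16/3; d'=(-27−2·21/2)/(16/3)=-9
back: M2=-9
back: M1=21/2−1/3·-9=27/2
M: M0=0, M1=27/2, M2=-9, M3=0
seg 0: a=4, c=M0/2=0, d=(M1−M0)/(6·1)=9/4, b=Δ0−h0·(2M0+M1)/6=-41/4
seg 1: a=-4, c=M1/2=27/4, d=(M2−M1)/(6·2)=-15/8, b=Δ1−h1·(2M1+M2)/6=-7/2
seg 2: a=1, c=M2/2=-9/2, d=(M3−M2)/(6·1)=3/2, b=Δ2−h2·(2M2+M3)/6=1
t_q=1/2 → seg 0, τ=1/2; S=4+-41/4·τ+0·τ²+9/4·τ³=-27/32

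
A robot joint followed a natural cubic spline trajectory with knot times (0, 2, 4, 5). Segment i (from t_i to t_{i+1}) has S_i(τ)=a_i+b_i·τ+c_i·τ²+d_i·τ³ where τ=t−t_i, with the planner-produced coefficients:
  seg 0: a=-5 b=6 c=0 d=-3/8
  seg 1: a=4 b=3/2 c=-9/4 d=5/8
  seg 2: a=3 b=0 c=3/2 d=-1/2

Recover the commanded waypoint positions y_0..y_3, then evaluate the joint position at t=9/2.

y_0=-5 y_1=4 y_2=3 y_3=4
S(9/2) = 53/16

y_0 = S_0(0) = a_0 = -5
y_1 = S_1(0) = a_1 = 4
y_2 = S_2(0) = a_2 = 3
y_3 = S_2(1) = 4
t_q=9/2 is in segment 2 (τ=1/2); S_2(τ)=53/16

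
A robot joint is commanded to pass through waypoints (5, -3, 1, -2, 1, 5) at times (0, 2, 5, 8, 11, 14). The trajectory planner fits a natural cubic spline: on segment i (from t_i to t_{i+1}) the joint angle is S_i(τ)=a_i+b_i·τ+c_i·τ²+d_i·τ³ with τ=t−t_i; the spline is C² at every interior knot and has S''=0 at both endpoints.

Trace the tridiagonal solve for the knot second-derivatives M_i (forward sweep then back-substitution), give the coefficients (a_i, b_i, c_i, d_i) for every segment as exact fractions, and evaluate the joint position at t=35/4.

Δ: Δ0=-4, Δ1=4/3, Δ2=-1, Δ3=1, Δ4=4/3
row 1: diag=10, rhs=32; c'=3/10, d'=16/5
row 2: denom=12−3·3/10=111/10; d'=(-14−3·16/5)/(111/10)=-236/111
row 3: denom=12−3·10/37=414/37; d'=(12−3·-236/111)/(414/37)=340/207
row 4: denom=12−3·37/138=515/46; d'=(2−3·340/207)/(515/46)=-404/1545
back: M4=-404/1545
back: M3=340/207−37/138·-404/1545=882/515
back: M2=-236/111−10/37·882/515=-800/309
back: M1=16/5−3/10·-800/309=2048/515
M: M0=0, M1=2048/515, M2=-800/309, M3=882/515, M4=-404/1545, M5=0
seg 0: a=5, c=M0/2=0, d=(M1−M0)/(6·2)=512/1545, b=Δ0−h0·(2M0+M1)/6=-8228/1545
seg 1: a=-3, c=M1/2=1024/515, d=(M2−M1)/(6·3)=-5072/13905, b=Δ1−h1·(2M1+M2)/6=-2084/1545
seg 2: a=1, c=M2/2=-400/309, d=(M3−M2)/(6·3)=3323/13905, b=Δ2−h2·(2M2+M3)/6=1132/1545
seg 3: a=-2, c=M3/2=441/515, d=(M4−M3)/(6·3)=-305/2781, b=Δ3−h3·(2M3+M4)/6=-899/1545
seg 4: a=1, c=M4/2=-202/1545, d=(M5−M4)/(6·3)=202/13905, b=Δ4−h4·(2M4+M5)/6=2464/1545
t_q=35/4 → seg 3, τ=3/4; S=-2+-899/1545·τ+441/515·τ²+-305/2781·τ³=-65953/32960

  seg 0: a=5 b=-8228/1545 c=0 d=512/1545
  seg 1: a=-3 b=-2084/1545 c=1024/515 d=-5072/13905
  seg 2: a=1 b=1132/1545 c=-400/309 d=3323/13905
  seg 3: a=-2 b=-899/1545 c=441/515 d=-305/2781
  seg 4: a=1 b=2464/1545 c=-202/1545 d=202/13905
S(35/4) = -65953/32960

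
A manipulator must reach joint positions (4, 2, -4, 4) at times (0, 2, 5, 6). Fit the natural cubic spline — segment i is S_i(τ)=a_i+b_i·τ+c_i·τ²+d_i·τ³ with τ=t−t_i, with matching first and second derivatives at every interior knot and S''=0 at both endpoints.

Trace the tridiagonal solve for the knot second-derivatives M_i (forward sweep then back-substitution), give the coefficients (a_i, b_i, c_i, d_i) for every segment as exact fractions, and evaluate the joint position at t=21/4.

  seg 0: a=4 b=5/71 c=0 d=-19/71
  seg 1: a=2 b=-223/71 c=-114/71 d=47/71
  seg 2: a=-4 b=362/71 c=309/71 d=-103/71
S(21/4) = -11251/4544

Δ: Δ0=-1, Δ1=-2, Δ2=8
row 1: diag=10, rhs=-6; c'=3/10, d'=-3/5
row 2: denom=8−3·3/10=71/10; d'=(60−3·-3/5)/(71/10)=618/71
back: M2=618/71
back: M1=-3/5−3/10·618/71=-228/71
M: M0=0, M1=-228/71, M2=618/71, M3=0
seg 0: a=4, c=M0/2=0, d=(M1−M0)/(6·2)=-19/71, b=Δ0−h0·(2M0+M1)/6=5/71
seg 1: a=2, c=M1/2=-114/71, d=(M2−M1)/(6·3)=47/71, b=Δ1−h1·(2M1+M2)/6=-223/71
seg 2: a=-4, c=M2/2=309/71, d=(M3−M2)/(6·1)=-103/71, b=Δ2−h2·(2M2+M3)/6=362/71
t_q=21/4 → seg 2, τ=1/4; S=-4+362/71·τ+309/71·τ²+-103/71·τ³=-11251/4544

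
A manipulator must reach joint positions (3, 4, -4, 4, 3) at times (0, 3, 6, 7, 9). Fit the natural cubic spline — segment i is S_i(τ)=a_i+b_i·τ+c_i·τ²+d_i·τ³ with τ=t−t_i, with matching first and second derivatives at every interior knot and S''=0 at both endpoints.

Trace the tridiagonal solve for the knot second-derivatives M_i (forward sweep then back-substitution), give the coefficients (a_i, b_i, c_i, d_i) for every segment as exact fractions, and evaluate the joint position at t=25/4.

Δ: Δ0=1/3, Δ1=-8/3, Δ2=8, Δ3=-1/2
row 1: diag=12, rhs=-18; c'=1/4, d'=-3/2
row 2: denom=8−3·1/4=29/4; d'=(64−3·-3/2)/(29/4)=274/29
row 3: denom=6−1·4/29=170/29; d'=(-51−1·274/29)/(170/29)=-1753/170
back: M3=-1753/170
back: M2=274/29−4/29·-1753/170=924/85
back: M1=-3/2−1/4·924/85=-717/170
M: M0=0, M1=-717/170, M2=924/85, M3=-1753/170, M4=0
seg 0: a=3, c=M0/2=0, d=(M1−M0)/(6·3)=-239/1020, b=Δ0−h0·(2M0+M1)/6=2491/1020
seg 1: a=4, c=M1/2=-717/340, d=(M2−M1)/(6·3)=57/68, b=Δ1−h1·(2M1+M2)/6=-1981/510
seg 2: a=-4, c=M2/2=462/85, d=(M3−M2)/(6·1)=-3601/1020, b=Δ2−h2·(2M2+M3)/6=6217/1020
seg 3: a=4, c=M3/2=-1753/340, d=(M4−M3)/(6·2)=1753/2040, b=Δ3−h3·(2M3+M4)/6=3251/510
t_q=25/4 → seg 2, τ=1/4; S=-4+6217/1020·τ+462/85·τ²+-3601/1020·τ³=-47691/21760

  seg 0: a=3 b=2491/1020 c=0 d=-239/1020
  seg 1: a=4 b=-1981/510 c=-717/340 d=57/68
  seg 2: a=-4 b=6217/1020 c=462/85 d=-3601/1020
  seg 3: a=4 b=3251/510 c=-1753/340 d=1753/2040
S(25/4) = -47691/21760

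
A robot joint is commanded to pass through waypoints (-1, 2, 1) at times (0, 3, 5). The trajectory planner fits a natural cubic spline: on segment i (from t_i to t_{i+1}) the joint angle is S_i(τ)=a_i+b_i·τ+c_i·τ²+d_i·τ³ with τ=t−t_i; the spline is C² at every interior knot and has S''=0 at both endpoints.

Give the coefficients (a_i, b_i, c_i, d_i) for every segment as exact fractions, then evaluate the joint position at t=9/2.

Δ: Δ0=1, Δ1=-1/2
row 1: diag=10, rhs=-9; c'=1/5, d'=-9/10
back: M1=-9/10
M: M0=0, M1=-9/10, M2=0
seg 0: a=-1, c=M0/2=0, d=(M1−M0)/(6·3)=-1/20, b=Δ0−h0·(2M0+M1)/6=29/20
seg 1: a=2, c=M1/2=-9/20, d=(M2−M1)/(6·2)=3/40, b=Δ1−h1·(2M1+M2)/6=1/10
t_q=9/2 → seg 1, τ=3/2; S=2+1/10·τ+-9/20·τ²+3/40·τ³=89/64

  seg 0: a=-1 b=29/20 c=0 d=-1/20
  seg 1: a=2 b=1/10 c=-9/20 d=3/40
S(9/2) = 89/64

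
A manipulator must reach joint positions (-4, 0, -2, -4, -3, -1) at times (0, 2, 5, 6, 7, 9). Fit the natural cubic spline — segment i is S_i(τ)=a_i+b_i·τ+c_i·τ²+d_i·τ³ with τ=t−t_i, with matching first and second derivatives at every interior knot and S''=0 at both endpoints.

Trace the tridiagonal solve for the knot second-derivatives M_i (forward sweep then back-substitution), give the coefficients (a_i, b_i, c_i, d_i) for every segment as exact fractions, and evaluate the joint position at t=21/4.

Δ: Δ0=2, Δ1=-2/3, Δ2=-2, Δ3=1, Δ4=1
row 1: diag=10, rhs=-16; c'=3/10, d'=-8/5
row 2: denom=8−3·3/10=71/10; d'=(-8−3·-8/5)/(71/10)=-32/71
row 3: denom=4−1·10/71=274/71; d'=(18−1·-32/71)/(274/71)=655/137
row 4: denom=6−1·71/274=1573/274; d'=(0−1·655/137)/(1573/274)=-1310/1573
back: M4=-1310/1573
back: M3=655/137−71/274·-1310/1573=7860/1573
back: M2=-32/71−10/71·7860/1573=-1816/1573
back: M1=-8/5−3/10·-1816/1573=-1972/1573
M: M0=0, M1=-1972/1573, M2=-1816/1573, M3=7860/1573, M4=-1310/1573, M5=0
seg 0: a=-4, c=M0/2=0, d=(M1−M0)/(6·2)=-493/4719, b=Δ0−h0·(2M0+M1)/6=11410/4719
seg 1: a=0, c=M1/2=-986/1573, d=(M2−M1)/(6·3)=2/363, b=Δ1−h1·(2M1+M2)/6=5494/4719
seg 2: a=-2, c=M2/2=-908/1573, d=(M3−M2)/(6·1)=4838/4719, b=Δ2−h2·(2M2+M3)/6=-11552/4719
seg 3: a=-4, c=M3/2=3930/1573, d=(M4−M3)/(6·1)=-4585/4719, b=Δ3−h3·(2M3+M4)/6=-226/429
seg 4: a=-3, c=M4/2=-655/1573, d=(M5−M4)/(6·2)=655/9438, b=Δ4−h4·(2M4+M5)/6=7339/4719
t_q=21/4 → seg 2, τ=1/4; S=-2+-11552/4719·τ+-908/1573·τ²+4838/4719·τ³=-132487/50336

  seg 0: a=-4 b=11410/4719 c=0 d=-493/4719
  seg 1: a=0 b=5494/4719 c=-986/1573 d=2/363
  seg 2: a=-2 b=-11552/4719 c=-908/1573 d=4838/4719
  seg 3: a=-4 b=-226/429 c=3930/1573 d=-4585/4719
  seg 4: a=-3 b=7339/4719 c=-655/1573 d=655/9438
S(21/4) = -132487/50336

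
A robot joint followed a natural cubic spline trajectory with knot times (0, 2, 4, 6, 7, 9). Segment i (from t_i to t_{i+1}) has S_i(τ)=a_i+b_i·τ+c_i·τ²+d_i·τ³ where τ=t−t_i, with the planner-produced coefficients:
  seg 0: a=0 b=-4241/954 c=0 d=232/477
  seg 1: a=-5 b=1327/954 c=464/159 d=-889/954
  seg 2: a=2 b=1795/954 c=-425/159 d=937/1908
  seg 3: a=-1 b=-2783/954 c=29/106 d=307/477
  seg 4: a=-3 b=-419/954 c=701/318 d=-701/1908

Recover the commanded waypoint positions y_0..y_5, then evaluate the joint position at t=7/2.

y_0 = S_0(0) = a_0 = 0
y_1 = S_1(0) = a_1 = -5
y_2 = S_2(0) = a_2 = 2
y_3 = S_3(0) = a_3 = -1
y_4 = S_4(0) = a_4 = -3
y_5 = S_4(2) = 2
t_q=7/2 is in segment 1 (τ=3/2); S_1(τ)=1291/2544

y_0=0 y_1=-5 y_2=2 y_3=-1 y_4=-3 y_5=2
S(7/2) = 1291/2544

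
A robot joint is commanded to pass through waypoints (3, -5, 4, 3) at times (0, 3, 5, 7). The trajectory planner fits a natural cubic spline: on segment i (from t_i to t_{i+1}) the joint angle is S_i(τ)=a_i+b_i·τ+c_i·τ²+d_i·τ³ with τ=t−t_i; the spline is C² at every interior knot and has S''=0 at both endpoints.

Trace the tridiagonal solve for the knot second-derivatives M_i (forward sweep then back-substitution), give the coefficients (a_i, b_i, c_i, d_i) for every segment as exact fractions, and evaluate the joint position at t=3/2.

Δ: Δ0=-8/3, Δ1=9/2, Δ2=-1/2
row 1: diag=10, rhs=43; c'=1/5, d'=43/10
row 2: denom=8−2·1/5=38/5; d'=(-30−2·43/10)/(38/5)=-193/38
back: M2=-193/38
back: M1=43/10−1/5·-193/38=101/19
M: M0=0, M1=101/19, M2=-193/38, M3=0
seg 0: a=3, c=M0/2=0, d=(M1−M0)/(6·3)=101/342, b=Δ0−h0·(2M0+M1)/6=-607/114
seg 1: a=-5, c=M1/2=101/38, d=(M2−M1)/(6·2)=-395/456, b=Δ1−h1·(2M1+M2)/6=151/57
seg 2: a=4, c=M2/2=-193/76, d=(M3−M2)/(6·2)=193/456, b=Δ2−h2·(2M2+M3)/6=329/114
t_q=3/2 → seg 0, τ=3/2; S=3+-607/114·τ+0·τ²+101/342·τ³=-1213/304

  seg 0: a=3 b=-607/114 c=0 d=101/342
  seg 1: a=-5 b=151/57 c=101/38 d=-395/456
  seg 2: a=4 b=329/114 c=-193/76 d=193/456
S(3/2) = -1213/304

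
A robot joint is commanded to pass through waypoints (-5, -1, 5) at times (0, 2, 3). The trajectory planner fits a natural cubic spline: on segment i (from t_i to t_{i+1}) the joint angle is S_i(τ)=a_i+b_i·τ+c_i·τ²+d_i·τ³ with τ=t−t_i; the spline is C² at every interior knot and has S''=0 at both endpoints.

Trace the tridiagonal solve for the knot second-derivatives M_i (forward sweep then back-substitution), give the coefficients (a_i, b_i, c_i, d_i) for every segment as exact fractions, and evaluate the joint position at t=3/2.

  seg 0: a=-5 b=2/3 c=0 d=1/3
  seg 1: a=-1 b=14/3 c=2 d=-2/3
S(3/2) = -23/8

Δ: Δ0=2, Δ1=6
row 1: diag=6, rhs=24; c'=1/6, d'=4
back: M1=4
M: M0=0, M1=4, M2=0
seg 0: a=-5, c=M0/2=0, d=(M1−M0)/(6·2)=1/3, b=Δ0−h0·(2M0+M1)/6=2/3
seg 1: a=-1, c=M1/2=2, d=(M2−M1)/(6·1)=-2/3, b=Δ1−h1·(2M1+M2)/6=14/3
t_q=3/2 → seg 0, τ=3/2; S=-5+2/3·τ+0·τ²+1/3·τ³=-23/8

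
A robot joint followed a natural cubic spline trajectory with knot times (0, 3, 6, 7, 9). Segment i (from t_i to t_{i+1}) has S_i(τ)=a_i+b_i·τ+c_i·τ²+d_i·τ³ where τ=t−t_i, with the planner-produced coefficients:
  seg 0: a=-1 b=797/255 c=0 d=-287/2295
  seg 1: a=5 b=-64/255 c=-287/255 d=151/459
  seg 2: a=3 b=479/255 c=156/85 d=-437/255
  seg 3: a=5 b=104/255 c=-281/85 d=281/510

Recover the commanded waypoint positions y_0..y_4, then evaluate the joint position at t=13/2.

y_0=-1 y_1=5 y_2=3 y_3=5 y_4=-3
S(13/2) = 569/136

y_0 = S_0(0) = a_0 = -1
y_1 = S_1(0) = a_1 = 5
y_2 = S_2(0) = a_2 = 3
y_3 = S_3(0) = a_3 = 5
y_4 = S_3(2) = -3
t_q=13/2 is in segment 2 (τ=1/2); S_2(τ)=569/136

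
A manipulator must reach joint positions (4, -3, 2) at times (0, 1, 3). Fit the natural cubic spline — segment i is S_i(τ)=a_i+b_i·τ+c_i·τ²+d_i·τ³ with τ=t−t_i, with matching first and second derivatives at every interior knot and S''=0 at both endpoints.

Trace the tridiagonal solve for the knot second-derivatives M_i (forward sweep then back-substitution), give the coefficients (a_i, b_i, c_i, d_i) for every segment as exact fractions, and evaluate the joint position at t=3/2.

Δ: Δ0=-7, Δ1=5/2
row 1: diag=6, rhs=57; c'=1/3, d'=19/2
back: M1=19/2
M: M0=0, M1=19/2, M2=0
seg 0: a=4, c=M0/2=0, d=(M1−M0)/(6·1)=19/12, b=Δ0−h0·(2M0+M1)/6=-103/12
seg 1: a=-3, c=M1/2=19/4, d=(M2−M1)/(6·2)=-19/24, b=Δ1−h1·(2M1+M2)/6=-23/6
t_q=3/2 → seg 1, τ=1/2; S=-3+-23/6·τ+19/4·τ²+-19/24·τ³=-245/64

  seg 0: a=4 b=-103/12 c=0 d=19/12
  seg 1: a=-3 b=-23/6 c=19/4 d=-19/24
S(3/2) = -245/64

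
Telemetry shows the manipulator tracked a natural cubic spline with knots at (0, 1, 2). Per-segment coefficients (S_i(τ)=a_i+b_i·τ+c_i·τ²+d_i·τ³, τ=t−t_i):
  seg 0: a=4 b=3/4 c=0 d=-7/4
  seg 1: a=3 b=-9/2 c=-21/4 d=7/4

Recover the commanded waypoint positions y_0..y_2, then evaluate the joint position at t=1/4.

y_0 = S_0(0) = a_0 = 4
y_1 = S_1(0) = a_1 = 3
y_2 = S_1(1) = -5
t_q=1/4 is in segment 0 (τ=1/4); S_0(τ)=1065/256

y_0=4 y_1=3 y_2=-5
S(1/4) = 1065/256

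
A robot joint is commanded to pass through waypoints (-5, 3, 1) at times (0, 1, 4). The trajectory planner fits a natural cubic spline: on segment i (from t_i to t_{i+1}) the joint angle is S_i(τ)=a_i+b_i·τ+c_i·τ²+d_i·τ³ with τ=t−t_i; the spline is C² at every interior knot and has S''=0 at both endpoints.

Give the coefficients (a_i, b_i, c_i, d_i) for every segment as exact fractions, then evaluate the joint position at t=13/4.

Δ: Δ0=8, Δ1=-2/3
row 1: diag=8, rhs=-52; c'=3/8, d'=-13/2
back: M1=-13/2
M: M0=0, M1=-13/2, M2=0
seg 0: a=-5, c=M0/2=0, d=(M1−M0)/(6·1)=-13/12, b=Δ0−h0·(2M0+M1)/6=109/12
seg 1: a=3, c=M1/2=-13/4, d=(M2−M1)/(6·3)=13/36, b=Δ1−h1·(2M1+M2)/6=35/6
t_q=13/4 → seg 1, τ=9/4; S=3+35/6·τ+-13/4·τ²+13/36·τ³=969/256

  seg 0: a=-5 b=109/12 c=0 d=-13/12
  seg 1: a=3 b=35/6 c=-13/4 d=13/36
S(13/4) = 969/256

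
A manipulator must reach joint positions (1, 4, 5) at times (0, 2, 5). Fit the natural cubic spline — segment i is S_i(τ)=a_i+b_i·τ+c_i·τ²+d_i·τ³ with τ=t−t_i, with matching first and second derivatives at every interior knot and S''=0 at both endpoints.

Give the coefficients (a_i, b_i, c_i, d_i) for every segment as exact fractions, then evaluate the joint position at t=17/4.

Δ: Δ0=3/2, Δ1=1/3
row 1: diag=10, rhs=-7; c'=3/10, d'=-7/10
back: M1=-7/10
M: M0=0, M1=-7/10, M2=0
seg 0: a=1, c=M0/2=0, d=(M1−M0)/(6·2)=-7/120, b=Δ0−h0·(2M0+M1)/6=26/15
seg 1: a=4, c=M1/2=-7/20, d=(M2−M1)/(6·3)=7/180, b=Δ1−h1·(2M1+M2)/6=31/30
t_q=17/4 → seg 1, τ=9/4; S=4+31/30·τ+-7/20·τ²+7/180·τ³=1279/256

  seg 0: a=1 b=26/15 c=0 d=-7/120
  seg 1: a=4 b=31/30 c=-7/20 d=7/180
S(17/4) = 1279/256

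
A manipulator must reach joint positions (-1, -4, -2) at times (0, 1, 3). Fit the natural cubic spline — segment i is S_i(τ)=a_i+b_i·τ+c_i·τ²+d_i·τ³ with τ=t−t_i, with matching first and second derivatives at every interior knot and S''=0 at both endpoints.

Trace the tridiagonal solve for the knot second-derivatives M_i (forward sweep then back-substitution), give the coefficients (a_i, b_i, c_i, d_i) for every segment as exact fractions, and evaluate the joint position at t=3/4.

Δ: Δ0=-3, Δ1=1
row 1: diag=6, rhs=24; c'=1/3, d'=4
back: M1=4
M: M0=0, M1=4, M2=0
seg 0: a=-1, c=M0/2=0, d=(M1−M0)/(6·1)=2/3, b=Δ0−h0·(2M0+M1)/6=-11/3
seg 1: a=-4, c=M1/2=2, d=(M2−M1)/(6·2)=-1/3, b=Δ1−h1·(2M1+M2)/6=-5/3
t_q=3/4 → seg 0, τ=3/4; S=-1+-11/3·τ+0·τ²+2/3·τ³=-111/32

  seg 0: a=-1 b=-11/3 c=0 d=2/3
  seg 1: a=-4 b=-5/3 c=2 d=-1/3
S(3/4) = -111/32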